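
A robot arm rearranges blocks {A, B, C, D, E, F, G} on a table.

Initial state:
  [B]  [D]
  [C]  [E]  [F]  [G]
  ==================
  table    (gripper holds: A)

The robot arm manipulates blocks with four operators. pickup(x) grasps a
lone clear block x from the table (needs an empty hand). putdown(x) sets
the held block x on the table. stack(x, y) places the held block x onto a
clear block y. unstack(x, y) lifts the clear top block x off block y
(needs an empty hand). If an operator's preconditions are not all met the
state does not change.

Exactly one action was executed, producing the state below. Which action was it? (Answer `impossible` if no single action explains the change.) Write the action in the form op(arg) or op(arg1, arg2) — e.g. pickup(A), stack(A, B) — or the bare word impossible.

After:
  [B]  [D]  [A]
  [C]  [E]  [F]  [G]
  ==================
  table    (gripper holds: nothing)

stack(A, F)

target: towers=[C/B; E/D; F/A; G] holding=-
        putdown(A) → towers=[A; C/B; E/D; F; G] holding=-
       stack(A, B) → towers=[C/B/A; E/D; F; G] holding=-
       stack(A, F) → towers=[C/B; E/D; F/A; G] holding=-  ← match
       stack(A, G) → towers=[C/B; E/D; F; G/A] holding=-
       stack(A, D) → towers=[C/B; E/D/A; F; G] holding=-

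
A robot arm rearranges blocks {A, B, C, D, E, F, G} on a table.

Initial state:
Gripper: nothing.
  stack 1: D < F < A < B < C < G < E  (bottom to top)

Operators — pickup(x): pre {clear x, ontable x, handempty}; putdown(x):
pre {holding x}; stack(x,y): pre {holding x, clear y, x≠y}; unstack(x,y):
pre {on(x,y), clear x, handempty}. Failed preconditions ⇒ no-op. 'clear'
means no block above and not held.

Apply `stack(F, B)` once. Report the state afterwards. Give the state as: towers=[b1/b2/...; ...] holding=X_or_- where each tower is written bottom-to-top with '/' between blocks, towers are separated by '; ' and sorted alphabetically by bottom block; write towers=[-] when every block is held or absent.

towers=[D/F/A/B/C/G/E] holding=-

before: towers=[D/F/A/B/C/G/E] holding=-
pre[stack(F, B)]: holding(F) no, clear(B) no, F≠B yes
holding(F), clear(B) unmet → stack(F, B) is a no-op
after:  towers=[D/F/A/B/C/G/E] holding=-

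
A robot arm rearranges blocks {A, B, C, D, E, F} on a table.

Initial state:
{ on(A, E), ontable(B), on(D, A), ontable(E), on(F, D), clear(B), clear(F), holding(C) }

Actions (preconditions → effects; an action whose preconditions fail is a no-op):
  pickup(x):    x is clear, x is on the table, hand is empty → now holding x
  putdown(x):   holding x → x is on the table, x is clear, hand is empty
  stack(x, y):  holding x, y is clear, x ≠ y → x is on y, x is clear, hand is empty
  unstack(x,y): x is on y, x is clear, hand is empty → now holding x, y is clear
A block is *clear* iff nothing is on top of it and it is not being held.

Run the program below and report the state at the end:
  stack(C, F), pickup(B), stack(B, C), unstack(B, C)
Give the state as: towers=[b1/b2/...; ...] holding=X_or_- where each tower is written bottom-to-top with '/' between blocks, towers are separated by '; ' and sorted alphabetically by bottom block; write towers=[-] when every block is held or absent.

towers=[E/A/D/F/C] holding=B

step 1 (stack(C, F)): towers=[B; E/A/D/F/C] holding=-
step 2 (pickup(B)): towers=[E/A/D/F/C] holding=B
step 3 (stack(B, C)): towers=[E/A/D/F/C/B] holding=-
step 4 (unstack(B, C)): towers=[E/A/D/F/C] holding=B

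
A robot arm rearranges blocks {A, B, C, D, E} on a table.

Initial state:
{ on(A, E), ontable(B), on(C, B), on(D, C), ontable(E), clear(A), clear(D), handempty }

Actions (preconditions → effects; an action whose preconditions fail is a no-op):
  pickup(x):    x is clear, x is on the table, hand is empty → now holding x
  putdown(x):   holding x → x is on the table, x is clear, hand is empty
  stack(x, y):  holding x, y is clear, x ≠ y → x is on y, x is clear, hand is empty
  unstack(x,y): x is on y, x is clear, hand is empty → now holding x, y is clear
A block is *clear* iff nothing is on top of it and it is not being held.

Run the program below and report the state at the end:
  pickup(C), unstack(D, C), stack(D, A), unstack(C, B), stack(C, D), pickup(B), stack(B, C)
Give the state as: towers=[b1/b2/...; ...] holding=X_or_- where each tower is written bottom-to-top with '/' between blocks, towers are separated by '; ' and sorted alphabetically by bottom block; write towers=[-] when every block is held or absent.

step 1 (pickup(C)) [no-op]: towers=[B/C/D; E/A] holding=-
step 2 (unstack(D, C)): towers=[B/C; E/A] holding=D
step 3 (stack(D, A)): towers=[B/C; E/A/D] holding=-
step 4 (unstack(C, B)): towers=[B; E/A/D] holding=C
step 5 (stack(C, D)): towers=[B; E/A/D/C] holding=-
step 6 (pickup(B)): towers=[E/A/D/C] holding=B
step 7 (stack(B, C)): towers=[E/A/D/C/B] holding=-

towers=[E/A/D/C/B] holding=-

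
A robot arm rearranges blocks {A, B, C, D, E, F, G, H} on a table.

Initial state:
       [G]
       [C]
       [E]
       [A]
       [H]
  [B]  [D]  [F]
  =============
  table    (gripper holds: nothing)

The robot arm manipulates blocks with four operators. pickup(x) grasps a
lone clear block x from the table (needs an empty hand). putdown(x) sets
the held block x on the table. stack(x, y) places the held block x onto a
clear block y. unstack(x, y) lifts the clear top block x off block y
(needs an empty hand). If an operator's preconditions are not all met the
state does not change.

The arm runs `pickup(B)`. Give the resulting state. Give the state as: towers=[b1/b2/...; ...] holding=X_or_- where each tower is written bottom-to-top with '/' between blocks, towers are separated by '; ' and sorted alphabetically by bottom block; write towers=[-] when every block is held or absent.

before: towers=[B; D/H/A/E/C/G; F] holding=-
pre[pickup(B)]: clear(B) yes, ontable(B) yes, handempty yes
all met → apply pickup(B)
after:  towers=[D/H/A/E/C/G; F] holding=B

towers=[D/H/A/E/C/G; F] holding=B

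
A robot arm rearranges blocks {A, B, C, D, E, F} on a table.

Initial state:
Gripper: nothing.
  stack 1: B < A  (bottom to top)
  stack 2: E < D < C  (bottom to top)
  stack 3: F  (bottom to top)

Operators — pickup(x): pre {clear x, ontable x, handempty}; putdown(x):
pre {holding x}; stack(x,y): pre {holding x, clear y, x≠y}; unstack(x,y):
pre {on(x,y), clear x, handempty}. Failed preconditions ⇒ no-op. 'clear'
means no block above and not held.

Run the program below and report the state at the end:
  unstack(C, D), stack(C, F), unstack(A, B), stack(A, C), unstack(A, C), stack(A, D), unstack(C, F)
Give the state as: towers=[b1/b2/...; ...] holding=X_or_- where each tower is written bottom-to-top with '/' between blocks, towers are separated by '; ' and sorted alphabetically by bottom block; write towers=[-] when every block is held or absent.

step 1 (unstack(C, D)): towers=[B/A; E/D; F] holding=C
step 2 (stack(C, F)): towers=[B/A; E/D; F/C] holding=-
step 3 (unstack(A, B)): towers=[B; E/D; F/C] holding=A
step 4 (stack(A, C)): towers=[B; E/D; F/C/A] holding=-
step 5 (unstack(A, C)): towers=[B; E/D; F/C] holding=A
step 6 (stack(A, D)): towers=[B; E/D/A; F/C] holding=-
step 7 (unstack(C, F)): towers=[B; E/D/A; F] holding=C

towers=[B; E/D/A; F] holding=C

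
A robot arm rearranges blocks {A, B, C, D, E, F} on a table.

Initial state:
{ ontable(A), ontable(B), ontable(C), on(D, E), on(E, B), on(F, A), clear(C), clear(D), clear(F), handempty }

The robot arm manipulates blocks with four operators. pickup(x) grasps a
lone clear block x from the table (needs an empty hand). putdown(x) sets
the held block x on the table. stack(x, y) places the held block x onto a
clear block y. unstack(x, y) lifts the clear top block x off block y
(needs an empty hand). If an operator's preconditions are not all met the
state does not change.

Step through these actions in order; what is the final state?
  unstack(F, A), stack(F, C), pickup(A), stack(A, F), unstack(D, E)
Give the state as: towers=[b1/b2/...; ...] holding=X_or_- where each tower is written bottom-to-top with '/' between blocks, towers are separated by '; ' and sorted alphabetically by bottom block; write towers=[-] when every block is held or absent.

step 1 (unstack(F, A)): towers=[A; B/E/D; C] holding=F
step 2 (stack(F, C)): towers=[A; B/E/D; C/F] holding=-
step 3 (pickup(A)): towers=[B/E/D; C/F] holding=A
step 4 (stack(A, F)): towers=[B/E/D; C/F/A] holding=-
step 5 (unstack(D, E)): towers=[B/E; C/F/A] holding=D

towers=[B/E; C/F/A] holding=D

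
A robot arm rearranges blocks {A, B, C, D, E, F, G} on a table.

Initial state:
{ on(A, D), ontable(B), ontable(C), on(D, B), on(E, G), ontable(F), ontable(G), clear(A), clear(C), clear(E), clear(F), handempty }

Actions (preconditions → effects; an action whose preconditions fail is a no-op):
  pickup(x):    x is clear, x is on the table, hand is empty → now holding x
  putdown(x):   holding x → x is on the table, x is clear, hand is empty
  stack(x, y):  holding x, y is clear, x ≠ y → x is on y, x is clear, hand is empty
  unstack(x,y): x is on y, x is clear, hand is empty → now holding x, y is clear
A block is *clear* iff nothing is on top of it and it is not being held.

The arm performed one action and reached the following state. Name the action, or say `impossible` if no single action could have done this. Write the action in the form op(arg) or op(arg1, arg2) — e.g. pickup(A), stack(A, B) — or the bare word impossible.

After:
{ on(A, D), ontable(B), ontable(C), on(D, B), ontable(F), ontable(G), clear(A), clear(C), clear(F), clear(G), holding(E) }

target: towers=[B/D/A; C; F; G] holding=E
         pickup(F) → towers=[B/D/A; C; G/E] holding=F
     unstack(A, D) → towers=[B/D; C; F; G/E] holding=A
     unstack(E, G) → towers=[B/D/A; C; F; G] holding=E  ← match
         pickup(C) → towers=[B/D/A; F; G/E] holding=C

unstack(E, G)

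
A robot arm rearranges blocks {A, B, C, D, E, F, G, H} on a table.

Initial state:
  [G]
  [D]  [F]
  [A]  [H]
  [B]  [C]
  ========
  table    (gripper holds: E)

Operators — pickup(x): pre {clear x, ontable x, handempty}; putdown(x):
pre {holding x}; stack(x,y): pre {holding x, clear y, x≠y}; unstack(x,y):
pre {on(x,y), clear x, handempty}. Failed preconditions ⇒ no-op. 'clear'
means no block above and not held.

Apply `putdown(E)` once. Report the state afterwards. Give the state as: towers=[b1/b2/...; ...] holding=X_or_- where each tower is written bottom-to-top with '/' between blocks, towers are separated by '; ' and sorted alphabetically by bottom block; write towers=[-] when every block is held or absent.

before: towers=[B/A/D/G; C/H/F] holding=E
pre[putdown(E)]: holding(E) yes
all met → apply putdown(E)
after:  towers=[B/A/D/G; C/H/F; E] holding=-

towers=[B/A/D/G; C/H/F; E] holding=-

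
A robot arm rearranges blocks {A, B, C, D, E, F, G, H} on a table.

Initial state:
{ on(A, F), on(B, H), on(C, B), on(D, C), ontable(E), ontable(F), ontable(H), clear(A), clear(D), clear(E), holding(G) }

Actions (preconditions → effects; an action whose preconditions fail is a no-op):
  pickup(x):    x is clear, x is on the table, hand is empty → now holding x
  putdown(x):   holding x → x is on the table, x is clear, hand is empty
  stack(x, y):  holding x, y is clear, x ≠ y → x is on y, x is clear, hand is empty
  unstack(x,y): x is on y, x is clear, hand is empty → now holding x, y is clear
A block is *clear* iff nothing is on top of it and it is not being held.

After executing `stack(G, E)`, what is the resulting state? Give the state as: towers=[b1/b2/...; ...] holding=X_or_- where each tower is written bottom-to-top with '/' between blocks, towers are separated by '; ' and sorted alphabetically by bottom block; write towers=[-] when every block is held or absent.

towers=[E/G; F/A; H/B/C/D] holding=-

before: towers=[E; F/A; H/B/C/D] holding=G
pre[stack(G, E)]: holding(G) ok, clear(E) ok, G≠E ok
all met → apply stack(G, E)
after:  towers=[E/G; F/A; H/B/C/D] holding=-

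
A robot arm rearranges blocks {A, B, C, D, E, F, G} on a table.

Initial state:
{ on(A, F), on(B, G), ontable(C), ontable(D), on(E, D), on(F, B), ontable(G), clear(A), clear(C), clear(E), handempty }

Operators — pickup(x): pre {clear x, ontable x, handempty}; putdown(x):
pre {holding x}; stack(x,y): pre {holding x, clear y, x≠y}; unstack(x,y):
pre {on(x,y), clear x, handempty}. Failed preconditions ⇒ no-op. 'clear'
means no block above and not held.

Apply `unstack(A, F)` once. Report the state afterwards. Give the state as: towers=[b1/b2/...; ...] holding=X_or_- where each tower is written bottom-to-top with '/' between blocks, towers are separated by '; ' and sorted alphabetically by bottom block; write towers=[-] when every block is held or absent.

before: towers=[C; D/E; G/B/F/A] holding=-
pre[unstack(A, F)]: on(A,F) ✓, clear(A) ✓, handempty ✓
all met → apply unstack(A, F)
after:  towers=[C; D/E; G/B/F] holding=A

towers=[C; D/E; G/B/F] holding=A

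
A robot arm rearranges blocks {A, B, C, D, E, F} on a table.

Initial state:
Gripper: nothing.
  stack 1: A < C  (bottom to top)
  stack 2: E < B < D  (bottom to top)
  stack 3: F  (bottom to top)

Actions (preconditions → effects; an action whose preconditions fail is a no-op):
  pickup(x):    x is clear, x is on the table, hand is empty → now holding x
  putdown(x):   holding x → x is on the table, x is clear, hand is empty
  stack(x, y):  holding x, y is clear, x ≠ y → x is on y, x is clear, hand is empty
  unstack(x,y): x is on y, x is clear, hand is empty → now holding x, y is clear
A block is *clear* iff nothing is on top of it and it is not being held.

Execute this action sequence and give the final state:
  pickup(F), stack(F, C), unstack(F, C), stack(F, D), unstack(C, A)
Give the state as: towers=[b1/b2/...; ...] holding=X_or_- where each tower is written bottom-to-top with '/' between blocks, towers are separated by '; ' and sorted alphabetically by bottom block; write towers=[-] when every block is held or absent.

towers=[A; E/B/D/F] holding=C

step 1 (pickup(F)): towers=[A/C; E/B/D] holding=F
step 2 (stack(F, C)): towers=[A/C/F; E/B/D] holding=-
step 3 (unstack(F, C)): towers=[A/C; E/B/D] holding=F
step 4 (stack(F, D)): towers=[A/C; E/B/D/F] holding=-
step 5 (unstack(C, A)): towers=[A; E/B/D/F] holding=C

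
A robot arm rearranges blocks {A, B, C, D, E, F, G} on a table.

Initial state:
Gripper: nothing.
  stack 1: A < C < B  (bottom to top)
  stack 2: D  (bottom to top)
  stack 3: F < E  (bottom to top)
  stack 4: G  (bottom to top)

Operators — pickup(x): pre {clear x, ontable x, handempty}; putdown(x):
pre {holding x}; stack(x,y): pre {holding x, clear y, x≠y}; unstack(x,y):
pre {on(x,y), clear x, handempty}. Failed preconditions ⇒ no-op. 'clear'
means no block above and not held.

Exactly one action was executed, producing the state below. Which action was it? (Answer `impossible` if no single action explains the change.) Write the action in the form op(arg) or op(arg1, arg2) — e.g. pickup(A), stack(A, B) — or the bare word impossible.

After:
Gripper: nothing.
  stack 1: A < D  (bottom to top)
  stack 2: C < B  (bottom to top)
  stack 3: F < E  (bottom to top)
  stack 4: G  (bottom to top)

impossible

target: towers=[A/D; C/B; F/E; G] holding=-
     unstack(B, C) → towers=[A/C; D; F/E; G] holding=B
         pickup(G) → towers=[A/C/B; D; F/E] holding=G
         pickup(D) → towers=[A/C/B; F/E; G] holding=D
     unstack(E, F) → towers=[A/C/B; D; F; G] holding=E
none of the 4 applicable actions match → impossible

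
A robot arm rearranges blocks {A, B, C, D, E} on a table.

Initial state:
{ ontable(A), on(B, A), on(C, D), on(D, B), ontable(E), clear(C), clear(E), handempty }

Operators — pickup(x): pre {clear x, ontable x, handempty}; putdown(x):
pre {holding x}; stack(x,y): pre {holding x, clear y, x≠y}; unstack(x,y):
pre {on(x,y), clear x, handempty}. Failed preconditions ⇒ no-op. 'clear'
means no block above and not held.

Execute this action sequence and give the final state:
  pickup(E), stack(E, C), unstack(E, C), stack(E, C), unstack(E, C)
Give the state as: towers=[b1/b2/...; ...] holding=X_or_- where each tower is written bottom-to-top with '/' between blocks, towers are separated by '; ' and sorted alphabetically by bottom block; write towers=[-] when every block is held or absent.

towers=[A/B/D/C] holding=E

step 1 (pickup(E)): towers=[A/B/D/C] holding=E
step 2 (stack(E, C)): towers=[A/B/D/C/E] holding=-
step 3 (unstack(E, C)): towers=[A/B/D/C] holding=E
step 4 (stack(E, C)): towers=[A/B/D/C/E] holding=-
step 5 (unstack(E, C)): towers=[A/B/D/C] holding=E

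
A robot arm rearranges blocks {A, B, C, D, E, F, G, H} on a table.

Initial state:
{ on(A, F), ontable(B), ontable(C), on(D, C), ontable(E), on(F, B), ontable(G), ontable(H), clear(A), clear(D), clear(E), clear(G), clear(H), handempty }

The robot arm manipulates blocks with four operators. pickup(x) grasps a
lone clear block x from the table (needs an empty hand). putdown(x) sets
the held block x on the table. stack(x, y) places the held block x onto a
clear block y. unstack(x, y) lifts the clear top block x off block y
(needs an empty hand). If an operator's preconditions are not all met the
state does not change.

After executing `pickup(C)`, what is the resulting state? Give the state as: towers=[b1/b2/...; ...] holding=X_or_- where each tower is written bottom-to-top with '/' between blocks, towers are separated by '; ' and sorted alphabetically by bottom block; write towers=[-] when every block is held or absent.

before: towers=[B/F/A; C/D; E; G; H] holding=-
pre[pickup(C)]: clear(C) ✗, ontable(C) ✓, handempty ✓
clear(C) unmet → pickup(C) is a no-op
after:  towers=[B/F/A; C/D; E; G; H] holding=-

towers=[B/F/A; C/D; E; G; H] holding=-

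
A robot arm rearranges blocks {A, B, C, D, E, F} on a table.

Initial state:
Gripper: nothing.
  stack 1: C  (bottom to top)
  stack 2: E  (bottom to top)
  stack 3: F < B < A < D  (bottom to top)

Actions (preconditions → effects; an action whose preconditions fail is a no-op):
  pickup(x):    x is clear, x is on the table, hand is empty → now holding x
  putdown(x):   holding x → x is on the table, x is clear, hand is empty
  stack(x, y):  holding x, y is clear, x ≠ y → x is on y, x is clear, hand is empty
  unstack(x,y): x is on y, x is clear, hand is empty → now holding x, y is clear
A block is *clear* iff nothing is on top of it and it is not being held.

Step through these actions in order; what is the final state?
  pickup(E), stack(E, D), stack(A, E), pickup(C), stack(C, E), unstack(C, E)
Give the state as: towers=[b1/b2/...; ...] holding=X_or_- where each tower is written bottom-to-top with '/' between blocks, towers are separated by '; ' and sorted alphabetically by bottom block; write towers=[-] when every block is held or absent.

step 1 (pickup(E)): towers=[C; F/B/A/D] holding=E
step 2 (stack(E, D)): towers=[C; F/B/A/D/E] holding=-
step 3 (stack(A, E)) [no-op]: towers=[C; F/B/A/D/E] holding=-
step 4 (pickup(C)): towers=[F/B/A/D/E] holding=C
step 5 (stack(C, E)): towers=[F/B/A/D/E/C] holding=-
step 6 (unstack(C, E)): towers=[F/B/A/D/E] holding=C

towers=[F/B/A/D/E] holding=C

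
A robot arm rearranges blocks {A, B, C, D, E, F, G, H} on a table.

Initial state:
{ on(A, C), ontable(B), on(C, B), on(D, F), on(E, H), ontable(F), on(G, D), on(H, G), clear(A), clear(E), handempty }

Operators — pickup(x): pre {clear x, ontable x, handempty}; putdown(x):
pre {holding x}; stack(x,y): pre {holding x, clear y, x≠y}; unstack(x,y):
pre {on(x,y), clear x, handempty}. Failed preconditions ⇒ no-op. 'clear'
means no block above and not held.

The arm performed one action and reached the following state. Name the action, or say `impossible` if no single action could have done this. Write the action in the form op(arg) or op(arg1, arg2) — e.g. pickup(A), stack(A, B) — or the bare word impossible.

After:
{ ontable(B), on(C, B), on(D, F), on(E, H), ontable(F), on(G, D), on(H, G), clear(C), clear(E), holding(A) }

target: towers=[B/C; F/D/G/H/E] holding=A
     unstack(A, C) → towers=[B/C; F/D/G/H/E] holding=A  ← match
     unstack(E, H) → towers=[B/C/A; F/D/G/H] holding=E

unstack(A, C)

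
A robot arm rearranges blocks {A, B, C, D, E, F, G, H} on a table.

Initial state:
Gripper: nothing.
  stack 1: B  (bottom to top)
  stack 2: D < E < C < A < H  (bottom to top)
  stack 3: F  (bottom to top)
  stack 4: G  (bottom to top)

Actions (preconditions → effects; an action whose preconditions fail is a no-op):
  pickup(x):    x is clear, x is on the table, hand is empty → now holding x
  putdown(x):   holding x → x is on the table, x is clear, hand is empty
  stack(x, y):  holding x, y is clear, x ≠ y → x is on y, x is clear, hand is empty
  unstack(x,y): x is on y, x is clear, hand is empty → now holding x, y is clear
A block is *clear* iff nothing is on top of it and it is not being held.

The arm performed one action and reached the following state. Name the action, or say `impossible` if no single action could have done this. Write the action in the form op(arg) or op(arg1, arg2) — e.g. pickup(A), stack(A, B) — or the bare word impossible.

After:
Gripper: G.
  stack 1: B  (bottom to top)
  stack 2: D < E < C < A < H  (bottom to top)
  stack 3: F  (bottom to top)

pickup(G)

target: towers=[B; D/E/C/A/H; F] holding=G
         pickup(G) → towers=[B; D/E/C/A/H; F] holding=G  ← match
     unstack(H, A) → towers=[B; D/E/C/A; F; G] holding=H
         pickup(B) → towers=[D/E/C/A/H; F; G] holding=B
         pickup(F) → towers=[B; D/E/C/A/H; G] holding=F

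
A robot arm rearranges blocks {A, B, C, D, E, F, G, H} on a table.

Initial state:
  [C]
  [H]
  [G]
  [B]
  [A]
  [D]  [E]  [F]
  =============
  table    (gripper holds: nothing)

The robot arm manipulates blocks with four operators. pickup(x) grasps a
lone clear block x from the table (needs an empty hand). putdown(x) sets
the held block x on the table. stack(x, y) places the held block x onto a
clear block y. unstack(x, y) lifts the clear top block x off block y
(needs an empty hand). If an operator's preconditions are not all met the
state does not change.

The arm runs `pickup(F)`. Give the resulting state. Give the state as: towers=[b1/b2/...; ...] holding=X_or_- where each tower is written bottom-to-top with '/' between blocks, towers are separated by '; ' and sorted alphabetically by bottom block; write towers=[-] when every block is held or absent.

before: towers=[D/A/B/G/H/C; E; F] holding=-
pre[pickup(F)]: clear(F) yes, ontable(F) yes, handempty yes
all met → apply pickup(F)
after:  towers=[D/A/B/G/H/C; E] holding=F

towers=[D/A/B/G/H/C; E] holding=F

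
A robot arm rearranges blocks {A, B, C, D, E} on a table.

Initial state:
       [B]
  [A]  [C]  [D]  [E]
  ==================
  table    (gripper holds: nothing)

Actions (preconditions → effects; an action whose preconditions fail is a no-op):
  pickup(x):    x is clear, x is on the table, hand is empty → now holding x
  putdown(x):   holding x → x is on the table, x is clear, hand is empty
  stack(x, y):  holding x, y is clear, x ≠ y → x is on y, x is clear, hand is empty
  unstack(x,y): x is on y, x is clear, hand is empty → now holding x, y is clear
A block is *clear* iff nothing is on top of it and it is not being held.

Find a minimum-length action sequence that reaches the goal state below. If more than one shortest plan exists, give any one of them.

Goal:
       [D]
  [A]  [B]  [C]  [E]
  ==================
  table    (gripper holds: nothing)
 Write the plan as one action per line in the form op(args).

step 1 (unstack(B, C)): towers=[A; C; D; E] holding=B
step 2 (putdown(B)): towers=[A; B; C; D; E] holding=-
step 3 (pickup(D)): towers=[A; B; C; E] holding=D
step 4 (stack(D, B)): towers=[A; B/D; C; E] holding=-
goal check: towers=[A; B/D; C; E] holding=- — reached (length 4, optimal by BFS)

unstack(B, C)
putdown(B)
pickup(D)
stack(D, B)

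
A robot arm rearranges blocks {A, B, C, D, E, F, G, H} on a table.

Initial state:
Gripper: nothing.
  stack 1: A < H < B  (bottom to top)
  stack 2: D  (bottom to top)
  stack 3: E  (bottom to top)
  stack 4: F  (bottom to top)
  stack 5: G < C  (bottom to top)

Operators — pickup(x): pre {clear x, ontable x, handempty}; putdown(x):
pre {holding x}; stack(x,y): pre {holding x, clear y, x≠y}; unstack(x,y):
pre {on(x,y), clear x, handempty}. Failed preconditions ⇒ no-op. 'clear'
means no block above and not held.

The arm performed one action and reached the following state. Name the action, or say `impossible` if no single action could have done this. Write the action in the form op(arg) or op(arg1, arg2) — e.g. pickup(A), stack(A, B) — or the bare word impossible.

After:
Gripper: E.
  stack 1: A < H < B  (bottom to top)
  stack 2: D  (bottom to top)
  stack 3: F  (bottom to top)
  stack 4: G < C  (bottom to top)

target: towers=[A/H/B; D; F; G/C] holding=E
         pickup(E) → towers=[A/H/B; D; F; G/C] holding=E  ← match
     unstack(B, H) → towers=[A/H; D; E; F; G/C] holding=B
         pickup(F) → towers=[A/H/B; D; E; G/C] holding=F
         pickup(D) → towers=[A/H/B; E; F; G/C] holding=D
     unstack(C, G) → towers=[A/H/B; D; E; F; G] holding=C

pickup(E)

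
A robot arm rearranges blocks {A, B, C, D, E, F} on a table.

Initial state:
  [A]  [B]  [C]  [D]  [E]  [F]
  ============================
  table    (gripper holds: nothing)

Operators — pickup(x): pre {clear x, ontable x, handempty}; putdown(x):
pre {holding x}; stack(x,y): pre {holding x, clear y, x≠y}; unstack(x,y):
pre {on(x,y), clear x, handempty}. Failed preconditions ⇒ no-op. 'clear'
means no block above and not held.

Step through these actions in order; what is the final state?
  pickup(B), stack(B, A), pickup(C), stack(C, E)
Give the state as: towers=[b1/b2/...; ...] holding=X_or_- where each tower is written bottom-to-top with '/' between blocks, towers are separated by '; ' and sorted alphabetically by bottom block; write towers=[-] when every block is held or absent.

step 1 (pickup(B)): towers=[A; C; D; E; F] holding=B
step 2 (stack(B, A)): towers=[A/B; C; D; E; F] holding=-
step 3 (pickup(C)): towers=[A/B; D; E; F] holding=C
step 4 (stack(C, E)): towers=[A/B; D; E/C; F] holding=-

towers=[A/B; D; E/C; F] holding=-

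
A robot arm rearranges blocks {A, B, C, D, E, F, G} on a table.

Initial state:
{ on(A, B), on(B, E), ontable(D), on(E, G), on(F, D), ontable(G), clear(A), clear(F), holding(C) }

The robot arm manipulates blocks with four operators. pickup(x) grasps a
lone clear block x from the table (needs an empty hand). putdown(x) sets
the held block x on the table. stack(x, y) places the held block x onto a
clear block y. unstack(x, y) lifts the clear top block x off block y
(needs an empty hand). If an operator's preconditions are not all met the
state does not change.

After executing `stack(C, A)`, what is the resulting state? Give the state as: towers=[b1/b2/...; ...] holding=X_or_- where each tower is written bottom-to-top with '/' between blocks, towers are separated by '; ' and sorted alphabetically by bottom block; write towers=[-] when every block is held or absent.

before: towers=[D/F; G/E/B/A] holding=C
pre[stack(C, A)]: holding(C) ok, clear(A) ok, C≠A ok
all met → apply stack(C, A)
after:  towers=[D/F; G/E/B/A/C] holding=-

towers=[D/F; G/E/B/A/C] holding=-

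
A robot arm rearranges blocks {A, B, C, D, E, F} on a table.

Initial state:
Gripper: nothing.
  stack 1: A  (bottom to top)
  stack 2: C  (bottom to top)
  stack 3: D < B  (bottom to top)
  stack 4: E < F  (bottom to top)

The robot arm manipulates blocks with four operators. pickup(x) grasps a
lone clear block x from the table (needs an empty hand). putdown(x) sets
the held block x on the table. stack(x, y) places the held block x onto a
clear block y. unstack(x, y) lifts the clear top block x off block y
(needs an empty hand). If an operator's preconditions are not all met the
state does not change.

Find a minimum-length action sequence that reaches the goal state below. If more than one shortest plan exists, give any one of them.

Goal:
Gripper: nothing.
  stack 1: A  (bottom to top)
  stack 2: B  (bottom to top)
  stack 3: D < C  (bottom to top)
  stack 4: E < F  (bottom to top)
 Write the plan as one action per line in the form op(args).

step 1 (unstack(B, D)): towers=[A; C; D; E/F] holding=B
step 2 (putdown(B)): towers=[A; B; C; D; E/F] holding=-
step 3 (pickup(C)): towers=[A; B; D; E/F] holding=C
step 4 (stack(C, D)): towers=[A; B; D/C; E/F] holding=-
goal check: towers=[A; B; D/C; E/F] holding=- — reached (length 4, optimal by BFS)

unstack(B, D)
putdown(B)
pickup(C)
stack(C, D)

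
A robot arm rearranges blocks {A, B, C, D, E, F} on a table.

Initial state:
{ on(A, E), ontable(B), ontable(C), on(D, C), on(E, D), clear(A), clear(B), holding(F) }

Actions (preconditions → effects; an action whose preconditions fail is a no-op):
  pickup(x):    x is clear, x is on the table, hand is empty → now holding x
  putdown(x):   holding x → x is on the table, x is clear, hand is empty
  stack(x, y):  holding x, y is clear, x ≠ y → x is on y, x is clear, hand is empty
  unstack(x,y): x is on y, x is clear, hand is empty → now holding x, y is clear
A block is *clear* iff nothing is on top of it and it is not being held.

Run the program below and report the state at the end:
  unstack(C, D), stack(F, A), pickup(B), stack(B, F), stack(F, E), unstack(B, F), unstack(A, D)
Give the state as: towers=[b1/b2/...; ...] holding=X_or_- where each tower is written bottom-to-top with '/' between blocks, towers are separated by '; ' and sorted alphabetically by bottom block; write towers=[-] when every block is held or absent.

step 1 (unstack(C, D)) [no-op]: towers=[B; C/D/E/A] holding=F
step 2 (stack(F, A)): towers=[B; C/D/E/A/F] holding=-
step 3 (pickup(B)): towers=[C/D/E/A/F] holding=B
step 4 (stack(B, F)): towers=[C/D/E/A/F/B] holding=-
step 5 (stack(F, E)) [no-op]: towers=[C/D/E/A/F/B] holding=-
step 6 (unstack(B, F)): towers=[C/D/E/A/F] holding=B
step 7 (unstack(A, D)) [no-op]: towers=[C/D/E/A/F] holding=B

towers=[C/D/E/A/F] holding=B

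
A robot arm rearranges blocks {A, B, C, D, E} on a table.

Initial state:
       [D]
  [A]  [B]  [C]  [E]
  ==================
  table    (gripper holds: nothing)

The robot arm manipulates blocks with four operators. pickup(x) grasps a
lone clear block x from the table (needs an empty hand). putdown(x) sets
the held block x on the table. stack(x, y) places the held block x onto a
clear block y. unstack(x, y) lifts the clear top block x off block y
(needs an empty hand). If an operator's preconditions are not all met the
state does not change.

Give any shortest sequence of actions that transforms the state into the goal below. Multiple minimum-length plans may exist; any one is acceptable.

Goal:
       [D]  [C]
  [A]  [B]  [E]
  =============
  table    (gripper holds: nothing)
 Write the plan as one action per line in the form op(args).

step 1 (pickup(C)): towers=[A; B/D; E] holding=C
step 2 (stack(C, E)): towers=[A; B/D; E/C] holding=-
goal check: towers=[A; B/D; E/C] holding=- — reached (length 2, optimal by BFS)

pickup(C)
stack(C, E)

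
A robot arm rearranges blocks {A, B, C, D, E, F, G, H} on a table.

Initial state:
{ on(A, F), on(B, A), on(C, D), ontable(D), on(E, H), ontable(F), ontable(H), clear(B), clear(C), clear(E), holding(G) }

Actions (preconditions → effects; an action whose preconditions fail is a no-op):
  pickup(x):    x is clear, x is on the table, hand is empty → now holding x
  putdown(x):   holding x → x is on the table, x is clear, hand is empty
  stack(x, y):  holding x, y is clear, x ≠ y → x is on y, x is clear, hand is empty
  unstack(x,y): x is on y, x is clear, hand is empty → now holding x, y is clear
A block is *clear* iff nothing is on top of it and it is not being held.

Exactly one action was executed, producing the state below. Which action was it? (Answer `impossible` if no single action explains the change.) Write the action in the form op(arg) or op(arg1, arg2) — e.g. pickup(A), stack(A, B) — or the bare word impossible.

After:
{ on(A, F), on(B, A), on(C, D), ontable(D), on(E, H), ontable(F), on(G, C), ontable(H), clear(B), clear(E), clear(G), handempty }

target: towers=[D/C/G; F/A/B; H/E] holding=-
        putdown(G) → towers=[D/C; F/A/B; G; H/E] holding=-
       stack(G, E) → towers=[D/C; F/A/B; H/E/G] holding=-
       stack(G, B) → towers=[D/C; F/A/B/G; H/E] holding=-
       stack(G, C) → towers=[D/C/G; F/A/B; H/E] holding=-  ← match

stack(G, C)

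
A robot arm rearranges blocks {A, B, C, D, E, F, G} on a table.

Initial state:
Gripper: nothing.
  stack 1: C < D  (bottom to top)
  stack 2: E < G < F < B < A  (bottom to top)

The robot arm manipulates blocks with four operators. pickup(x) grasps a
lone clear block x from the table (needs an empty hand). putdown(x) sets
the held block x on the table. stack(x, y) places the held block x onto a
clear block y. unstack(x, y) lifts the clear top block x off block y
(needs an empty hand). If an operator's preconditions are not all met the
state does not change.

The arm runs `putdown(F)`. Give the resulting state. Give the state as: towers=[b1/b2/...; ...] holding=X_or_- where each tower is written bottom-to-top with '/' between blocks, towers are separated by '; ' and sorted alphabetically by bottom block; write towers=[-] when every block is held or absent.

before: towers=[C/D; E/G/F/B/A] holding=-
pre[putdown(F)]: holding(F) ✗
holding(F) unmet → putdown(F) is a no-op
after:  towers=[C/D; E/G/F/B/A] holding=-

towers=[C/D; E/G/F/B/A] holding=-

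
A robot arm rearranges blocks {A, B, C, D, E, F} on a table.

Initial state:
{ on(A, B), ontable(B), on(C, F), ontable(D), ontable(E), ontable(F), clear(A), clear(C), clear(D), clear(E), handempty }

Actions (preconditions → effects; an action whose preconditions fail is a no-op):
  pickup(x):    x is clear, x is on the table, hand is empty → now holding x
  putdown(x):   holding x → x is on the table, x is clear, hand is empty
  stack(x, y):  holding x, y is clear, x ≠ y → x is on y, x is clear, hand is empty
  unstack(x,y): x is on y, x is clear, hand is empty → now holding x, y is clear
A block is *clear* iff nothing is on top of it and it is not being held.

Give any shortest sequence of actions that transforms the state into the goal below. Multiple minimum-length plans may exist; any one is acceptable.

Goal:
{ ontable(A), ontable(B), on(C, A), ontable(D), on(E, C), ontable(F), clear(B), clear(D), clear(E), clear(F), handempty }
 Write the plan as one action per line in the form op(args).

step 1 (unstack(A, B)): towers=[B; D; E; F/C] holding=A
step 2 (putdown(A)): towers=[A; B; D; E; F/C] holding=-
step 3 (unstack(C, F)): towers=[A; B; D; E; F] holding=C
step 4 (stack(C, A)): towers=[A/C; B; D; E; F] holding=-
step 5 (pickup(E)): towers=[A/C; B; D; F] holding=E
step 6 (stack(E, C)): towers=[A/C/E; B; D; F] holding=-
goal check: towers=[A/C/E; B; D; F] holding=- — reached (length 6, optimal by BFS)

unstack(A, B)
putdown(A)
unstack(C, F)
stack(C, A)
pickup(E)
stack(E, C)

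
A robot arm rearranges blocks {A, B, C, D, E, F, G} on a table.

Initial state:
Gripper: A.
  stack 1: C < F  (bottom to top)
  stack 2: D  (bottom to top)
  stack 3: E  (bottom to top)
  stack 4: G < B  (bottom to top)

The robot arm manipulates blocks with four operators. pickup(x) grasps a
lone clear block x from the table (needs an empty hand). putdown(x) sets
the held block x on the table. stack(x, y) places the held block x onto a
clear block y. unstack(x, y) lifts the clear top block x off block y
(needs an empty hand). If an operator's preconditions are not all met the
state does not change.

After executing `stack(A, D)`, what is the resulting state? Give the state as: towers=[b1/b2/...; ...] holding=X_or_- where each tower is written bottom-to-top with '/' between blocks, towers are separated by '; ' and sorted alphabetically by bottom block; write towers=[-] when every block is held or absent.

before: towers=[C/F; D; E; G/B] holding=A
pre[stack(A, D)]: holding(A) yes, clear(D) yes, A≠D yes
all met → apply stack(A, D)
after:  towers=[C/F; D/A; E; G/B] holding=-

towers=[C/F; D/A; E; G/B] holding=-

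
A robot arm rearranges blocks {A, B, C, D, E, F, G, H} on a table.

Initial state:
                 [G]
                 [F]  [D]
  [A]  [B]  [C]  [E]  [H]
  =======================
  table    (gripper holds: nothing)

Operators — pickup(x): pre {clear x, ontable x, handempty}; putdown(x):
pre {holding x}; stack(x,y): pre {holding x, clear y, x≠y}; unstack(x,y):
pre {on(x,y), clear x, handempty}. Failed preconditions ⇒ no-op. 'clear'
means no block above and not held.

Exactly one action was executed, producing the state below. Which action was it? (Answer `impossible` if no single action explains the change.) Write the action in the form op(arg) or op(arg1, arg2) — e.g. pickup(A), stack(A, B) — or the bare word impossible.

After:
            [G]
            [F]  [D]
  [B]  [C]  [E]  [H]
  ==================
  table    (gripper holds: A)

target: towers=[B; C; E/F/G; H/D] holding=A
     unstack(G, F) → towers=[A; B; C; E/F; H/D] holding=G
         pickup(A) → towers=[B; C; E/F/G; H/D] holding=A  ← match
         pickup(B) → towers=[A; C; E/F/G; H/D] holding=B
     unstack(D, H) → towers=[A; B; C; E/F/G; H] holding=D
         pickup(C) → towers=[A; B; E/F/G; H/D] holding=C

pickup(A)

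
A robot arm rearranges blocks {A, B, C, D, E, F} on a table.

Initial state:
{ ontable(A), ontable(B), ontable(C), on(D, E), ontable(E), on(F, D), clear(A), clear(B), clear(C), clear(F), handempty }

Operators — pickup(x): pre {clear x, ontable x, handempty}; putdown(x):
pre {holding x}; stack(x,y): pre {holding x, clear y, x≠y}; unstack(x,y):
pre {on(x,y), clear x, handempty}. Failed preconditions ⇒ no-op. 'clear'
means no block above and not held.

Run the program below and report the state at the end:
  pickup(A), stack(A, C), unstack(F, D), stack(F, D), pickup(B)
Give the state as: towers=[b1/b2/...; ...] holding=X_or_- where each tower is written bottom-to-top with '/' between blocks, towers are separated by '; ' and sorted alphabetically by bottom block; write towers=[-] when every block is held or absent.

step 1 (pickup(A)): towers=[B; C; E/D/F] holding=A
step 2 (stack(A, C)): towers=[B; C/A; E/D/F] holding=-
step 3 (unstack(F, D)): towers=[B; C/A; E/D] holding=F
step 4 (stack(F, D)): towers=[B; C/A; E/D/F] holding=-
step 5 (pickup(B)): towers=[C/A; E/D/F] holding=B

towers=[C/A; E/D/F] holding=B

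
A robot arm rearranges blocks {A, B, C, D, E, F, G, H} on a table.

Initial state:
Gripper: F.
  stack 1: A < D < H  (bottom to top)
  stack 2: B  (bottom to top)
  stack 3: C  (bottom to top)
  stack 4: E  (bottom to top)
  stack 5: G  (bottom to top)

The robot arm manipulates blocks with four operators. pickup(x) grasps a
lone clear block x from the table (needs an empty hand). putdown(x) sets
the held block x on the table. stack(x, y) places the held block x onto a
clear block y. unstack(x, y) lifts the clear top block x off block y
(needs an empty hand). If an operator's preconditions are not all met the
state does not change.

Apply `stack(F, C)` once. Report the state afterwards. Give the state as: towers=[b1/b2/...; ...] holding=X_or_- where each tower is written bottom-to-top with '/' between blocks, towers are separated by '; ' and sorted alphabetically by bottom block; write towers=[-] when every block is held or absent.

towers=[A/D/H; B; C/F; E; G] holding=-

before: towers=[A/D/H; B; C; E; G] holding=F
pre[stack(F, C)]: holding(F) ✓, clear(C) ✓, F≠C ✓
all met → apply stack(F, C)
after:  towers=[A/D/H; B; C/F; E; G] holding=-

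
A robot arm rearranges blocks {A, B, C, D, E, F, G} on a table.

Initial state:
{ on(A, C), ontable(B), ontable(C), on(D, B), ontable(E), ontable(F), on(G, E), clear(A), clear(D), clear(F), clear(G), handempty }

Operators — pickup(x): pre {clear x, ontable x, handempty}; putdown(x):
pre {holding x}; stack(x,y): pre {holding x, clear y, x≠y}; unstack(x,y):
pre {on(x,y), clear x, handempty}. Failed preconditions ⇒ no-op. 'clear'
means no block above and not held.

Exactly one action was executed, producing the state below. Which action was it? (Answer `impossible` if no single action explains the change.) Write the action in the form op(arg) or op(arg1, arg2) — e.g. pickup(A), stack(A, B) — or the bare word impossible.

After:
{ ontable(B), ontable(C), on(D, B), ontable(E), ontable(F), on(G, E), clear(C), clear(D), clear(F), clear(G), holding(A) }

unstack(A, C)

target: towers=[B/D; C; E/G; F] holding=A
         pickup(F) → towers=[B/D; C/A; E/G] holding=F
     unstack(G, E) → towers=[B/D; C/A; E; F] holding=G
     unstack(D, B) → towers=[B; C/A; E/G; F] holding=D
     unstack(A, C) → towers=[B/D; C; E/G; F] holding=A  ← match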